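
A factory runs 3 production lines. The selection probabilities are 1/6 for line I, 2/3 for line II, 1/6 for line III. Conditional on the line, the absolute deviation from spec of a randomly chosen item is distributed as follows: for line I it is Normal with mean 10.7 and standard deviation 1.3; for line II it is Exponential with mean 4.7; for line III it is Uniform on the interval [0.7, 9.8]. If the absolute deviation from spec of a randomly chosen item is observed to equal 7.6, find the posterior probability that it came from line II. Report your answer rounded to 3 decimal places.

Likelihoods f(7.6 | ·): I: 0.0178724; II: 0.0422317; III: 0.10989.
Posterior ∝ prior × likelihood. Numerator for II: 0.666667·0.0422317 = 0.0281545.
Normalizing constant: 0.166667·0.0178724 + 0.666667·0.0422317 + 0.166667·0.10989 = 0.0494482.
P(II | observation) = 0.0281545 / 0.0494482 = 0.569373.

0.569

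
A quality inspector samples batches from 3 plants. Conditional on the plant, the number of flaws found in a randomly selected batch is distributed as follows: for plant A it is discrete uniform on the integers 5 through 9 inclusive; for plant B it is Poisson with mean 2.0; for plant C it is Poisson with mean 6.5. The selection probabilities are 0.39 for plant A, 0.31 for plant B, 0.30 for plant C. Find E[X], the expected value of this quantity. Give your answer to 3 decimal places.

Component means — A: 7; B: 2; C: 6.5.
E[X] = 0.39·7 + 0.31·2 + 0.3·6.5 = 5.3.

5.300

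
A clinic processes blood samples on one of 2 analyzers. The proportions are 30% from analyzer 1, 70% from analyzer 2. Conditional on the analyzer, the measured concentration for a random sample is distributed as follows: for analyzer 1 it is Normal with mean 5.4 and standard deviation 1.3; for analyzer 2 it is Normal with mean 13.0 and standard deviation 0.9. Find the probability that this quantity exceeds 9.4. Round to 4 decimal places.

Conditional on each analyzer, P(X > 9.4): 1: 0.00104575; 2: 0.999968.
By total probability, P(X > 9.4) = 0.3·0.00104575 + 0.7·0.999968 = 0.700292.

0.7003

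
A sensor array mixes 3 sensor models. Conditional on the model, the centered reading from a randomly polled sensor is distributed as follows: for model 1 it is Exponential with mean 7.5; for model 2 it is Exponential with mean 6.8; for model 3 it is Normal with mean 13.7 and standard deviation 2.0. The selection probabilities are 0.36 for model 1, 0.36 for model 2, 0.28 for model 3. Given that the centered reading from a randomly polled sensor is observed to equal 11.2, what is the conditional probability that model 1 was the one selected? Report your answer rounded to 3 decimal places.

Likelihoods f(11.2 | ·): 1: 0.0299497; 2: 0.0283258; 3: 0.0913245.
Posterior ∝ prior × likelihood. Numerator for 1: 0.36·0.0299497 = 0.0107819.
Normalizing constant: 0.36·0.0299497 + 0.36·0.0283258 + 0.28·0.0913245 = 0.0465501.
P(1 | observation) = 0.0107819 / 0.0465501 = 0.231619.

0.232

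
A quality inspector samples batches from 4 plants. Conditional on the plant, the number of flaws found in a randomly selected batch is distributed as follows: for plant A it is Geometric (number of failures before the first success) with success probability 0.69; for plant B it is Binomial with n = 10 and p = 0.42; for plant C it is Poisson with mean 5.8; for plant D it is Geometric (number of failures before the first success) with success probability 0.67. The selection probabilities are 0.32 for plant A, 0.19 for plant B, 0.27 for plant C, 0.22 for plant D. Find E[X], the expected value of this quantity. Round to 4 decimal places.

2.6161

Component means — A: 0.449275; B: 4.2; C: 5.8; D: 0.492537.
E[X] = 0.32·0.449275 + 0.19·4.2 + 0.27·5.8 + 0.22·0.492537 = 2.61613.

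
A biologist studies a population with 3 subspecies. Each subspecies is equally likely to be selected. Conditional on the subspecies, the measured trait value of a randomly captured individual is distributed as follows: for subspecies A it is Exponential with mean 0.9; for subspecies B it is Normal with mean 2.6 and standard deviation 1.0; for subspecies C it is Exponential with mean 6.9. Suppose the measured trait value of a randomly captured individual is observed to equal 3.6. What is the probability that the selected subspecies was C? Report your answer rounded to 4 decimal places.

0.2469

Likelihoods f(3.6 | ·): A: 0.0203507; B: 0.241971; C: 0.0860127.
Posterior ∝ prior × likelihood. Numerator for C: 0.333333·0.0860127 = 0.0286709.
Normalizing constant: 0.333333·0.0203507 + 0.333333·0.241971 + 0.333333·0.0860127 = 0.116111.
P(C | observation) = 0.0286709 / 0.116111 = 0.246926.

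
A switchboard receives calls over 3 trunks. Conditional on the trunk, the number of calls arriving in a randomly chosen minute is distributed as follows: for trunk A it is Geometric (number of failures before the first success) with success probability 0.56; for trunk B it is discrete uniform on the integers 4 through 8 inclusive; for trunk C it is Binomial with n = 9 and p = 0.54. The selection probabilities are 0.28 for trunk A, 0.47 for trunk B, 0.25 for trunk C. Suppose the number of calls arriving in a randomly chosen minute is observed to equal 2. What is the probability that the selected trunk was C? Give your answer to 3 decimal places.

Likelihoods P(X=2 | ·): A: 0.108416; B: 0; C: 0.0457504.
Posterior ∝ prior × likelihood. Numerator for C: 0.25·0.0457504 = 0.0114376.
Normalizing constant: 0.28·0.108416 + 0.47·0 + 0.25·0.0457504 = 0.0417941.
P(C | observation) = 0.0114376 / 0.0417941 = 0.273666.

0.274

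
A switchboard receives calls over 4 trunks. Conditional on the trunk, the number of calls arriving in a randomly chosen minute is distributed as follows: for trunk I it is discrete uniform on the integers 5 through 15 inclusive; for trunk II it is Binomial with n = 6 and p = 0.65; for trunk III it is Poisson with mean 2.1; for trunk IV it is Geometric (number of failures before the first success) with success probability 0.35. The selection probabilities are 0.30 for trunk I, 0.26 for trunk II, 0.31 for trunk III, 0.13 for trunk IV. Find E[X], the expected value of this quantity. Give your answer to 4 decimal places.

4.9064

Component means — I: 10; II: 3.9; III: 2.1; IV: 1.85714.
E[X] = 0.3·10 + 0.26·3.9 + 0.31·2.1 + 0.13·1.85714 = 4.90643.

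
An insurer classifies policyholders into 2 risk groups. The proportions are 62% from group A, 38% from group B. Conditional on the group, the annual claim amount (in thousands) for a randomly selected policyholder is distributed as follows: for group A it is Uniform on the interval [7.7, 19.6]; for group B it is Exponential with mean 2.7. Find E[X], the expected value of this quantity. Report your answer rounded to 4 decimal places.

Component means — A: 13.65; B: 2.7.
E[X] = 0.62·13.65 + 0.38·2.7 = 9.489.

9.4890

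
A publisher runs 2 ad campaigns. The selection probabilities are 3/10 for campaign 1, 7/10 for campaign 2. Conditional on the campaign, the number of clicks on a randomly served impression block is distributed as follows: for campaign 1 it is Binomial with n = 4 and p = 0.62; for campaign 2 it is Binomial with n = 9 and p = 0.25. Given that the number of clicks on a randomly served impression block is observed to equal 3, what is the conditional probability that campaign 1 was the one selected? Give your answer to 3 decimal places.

Likelihoods P(X=3 | ·): 1: 0.362259; 2: 0.233597.
Posterior ∝ prior × likelihood. Numerator for 1: 0.3·0.362259 = 0.108678.
Normalizing constant: 0.3·0.362259 + 0.7·0.233597 = 0.272195.
P(1 | observation) = 0.108678 / 0.272195 = 0.399263.

0.399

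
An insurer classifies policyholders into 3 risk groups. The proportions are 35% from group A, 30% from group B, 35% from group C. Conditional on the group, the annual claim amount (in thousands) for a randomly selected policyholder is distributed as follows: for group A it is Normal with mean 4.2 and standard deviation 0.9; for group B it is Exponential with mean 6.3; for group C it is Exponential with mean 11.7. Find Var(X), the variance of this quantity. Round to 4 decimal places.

Per component, A: μ=4.2, E[X²]=18.45; B: μ=6.3, E[X²]=79.38; C: μ=11.7, E[X²]=273.78.
E[X] = 0.35·4.2 + 0.3·6.3 + 0.35·11.7 = 7.455.
E[X²] = 0.35·18.45 + 0.3·79.38 + 0.35·273.78 = 126.094.
Var(X) = E[X²] − (E[X])² = 126.094 − 55.577 = 70.5175.

70.5175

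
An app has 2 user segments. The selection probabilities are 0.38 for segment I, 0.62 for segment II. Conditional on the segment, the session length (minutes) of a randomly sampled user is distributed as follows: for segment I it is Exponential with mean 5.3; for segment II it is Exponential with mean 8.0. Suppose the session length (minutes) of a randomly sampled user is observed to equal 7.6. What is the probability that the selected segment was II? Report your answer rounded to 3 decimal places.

0.637

Likelihoods f(7.6 | ·): I: 0.0449741; II: 0.0483426.
Posterior ∝ prior × likelihood. Numerator for II: 0.62·0.0483426 = 0.0299724.
Normalizing constant: 0.38·0.0449741 + 0.62·0.0483426 = 0.0470626.
P(II | observation) = 0.0299724 / 0.0470626 = 0.636863.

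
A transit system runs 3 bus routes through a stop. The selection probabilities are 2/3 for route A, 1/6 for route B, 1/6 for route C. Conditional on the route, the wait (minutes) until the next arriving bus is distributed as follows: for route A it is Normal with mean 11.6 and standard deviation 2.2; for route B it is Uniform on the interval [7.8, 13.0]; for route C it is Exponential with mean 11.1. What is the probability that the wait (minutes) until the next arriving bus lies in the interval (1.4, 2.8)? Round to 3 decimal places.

Conditional on each route, P(1.4 < X < 2.8): A: 2.98983e-05; B: 0; C: 0.104455.
By total probability, P(1.4 < X < 2.8) = 0.666667·2.98983e-05 + 0.166667·0 + 0.166667·0.104455 = 0.0174291.

0.017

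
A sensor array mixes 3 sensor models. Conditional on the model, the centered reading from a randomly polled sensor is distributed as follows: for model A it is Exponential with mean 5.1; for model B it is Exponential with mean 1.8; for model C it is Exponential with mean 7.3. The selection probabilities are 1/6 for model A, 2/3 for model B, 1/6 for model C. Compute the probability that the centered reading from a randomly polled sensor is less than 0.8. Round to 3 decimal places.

0.281

Conditional on each model, P(X < 0.8): A: 0.145179; B: 0.35882; C: 0.103798.
By total probability, P(X < 0.8) = 0.166667·0.145179 + 0.666667·0.35882 + 0.166667·0.103798 = 0.280709.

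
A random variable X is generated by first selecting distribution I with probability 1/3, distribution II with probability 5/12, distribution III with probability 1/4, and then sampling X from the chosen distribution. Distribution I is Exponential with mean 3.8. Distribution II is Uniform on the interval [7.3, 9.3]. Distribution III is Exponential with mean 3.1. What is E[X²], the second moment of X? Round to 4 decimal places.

For each component E[X²] = Var + (mean)², giving I: 28.88; II: 69.2233; III: 19.22.
Overall E[X²] = 0.333333·28.88 + 0.416667·69.2233 + 0.25·19.22 = 43.2747.

43.2747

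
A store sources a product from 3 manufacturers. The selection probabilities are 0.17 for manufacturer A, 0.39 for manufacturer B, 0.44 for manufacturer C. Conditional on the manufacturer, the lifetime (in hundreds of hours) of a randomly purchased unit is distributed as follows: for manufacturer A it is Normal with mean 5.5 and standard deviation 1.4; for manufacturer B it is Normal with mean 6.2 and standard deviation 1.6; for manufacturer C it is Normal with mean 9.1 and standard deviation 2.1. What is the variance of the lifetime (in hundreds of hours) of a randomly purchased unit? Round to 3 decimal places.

5.717

Per component, A: μ=5.5, E[X²]=32.21; B: μ=6.2, E[X²]=41; C: μ=9.1, E[X²]=87.22.
E[X] = 0.17·5.5 + 0.39·6.2 + 0.44·9.1 = 7.357.
E[X²] = 0.17·32.21 + 0.39·41 + 0.44·87.22 = 59.8425.
Var(X) = E[X²] − (E[X])² = 59.8425 − 54.1254 = 5.71705.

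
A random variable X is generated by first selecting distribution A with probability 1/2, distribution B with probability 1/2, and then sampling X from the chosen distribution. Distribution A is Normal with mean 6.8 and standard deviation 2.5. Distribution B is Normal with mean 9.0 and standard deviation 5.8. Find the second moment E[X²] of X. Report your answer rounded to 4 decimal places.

For each component E[X²] = Var + (mean)², giving A: 52.49; B: 114.64.
Overall E[X²] = 0.5·52.49 + 0.5·114.64 = 83.565.

83.5650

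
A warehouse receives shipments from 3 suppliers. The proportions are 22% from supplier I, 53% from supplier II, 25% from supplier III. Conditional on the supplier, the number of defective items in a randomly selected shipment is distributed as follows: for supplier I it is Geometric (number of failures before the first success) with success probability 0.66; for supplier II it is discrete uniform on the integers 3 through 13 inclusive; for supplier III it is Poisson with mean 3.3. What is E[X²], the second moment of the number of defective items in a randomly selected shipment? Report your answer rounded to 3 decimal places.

For each component E[X²] = Var + (mean)², giving I: 1.04591; II: 74; III: 14.19.
Overall E[X²] = 0.22·1.04591 + 0.53·74 + 0.25·14.19 = 42.9976.

42.998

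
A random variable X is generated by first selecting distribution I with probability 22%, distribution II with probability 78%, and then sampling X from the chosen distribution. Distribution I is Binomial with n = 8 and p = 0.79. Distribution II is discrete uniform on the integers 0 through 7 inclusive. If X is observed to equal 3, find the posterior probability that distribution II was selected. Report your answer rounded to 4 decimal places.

Likelihoods P(X=3 | ·): I: 0.0112763; II: 0.125.
Posterior ∝ prior × likelihood. Numerator for II: 0.78·0.125 = 0.0975.
Normalizing constant: 0.22·0.0112763 + 0.78·0.125 = 0.0999808.
P(II | observation) = 0.0975 / 0.0999808 = 0.975187.

0.9752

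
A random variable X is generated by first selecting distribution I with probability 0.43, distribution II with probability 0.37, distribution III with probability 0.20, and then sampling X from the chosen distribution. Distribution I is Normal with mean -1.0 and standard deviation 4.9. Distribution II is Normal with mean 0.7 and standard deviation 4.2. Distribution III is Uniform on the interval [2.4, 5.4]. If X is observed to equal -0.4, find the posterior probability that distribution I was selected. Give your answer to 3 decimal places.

0.506

Likelihoods f(-0.4 | ·): I: 0.0808087; II: 0.0917837; III: 0.
Posterior ∝ prior × likelihood. Numerator for I: 0.43·0.0808087 = 0.0347477.
Normalizing constant: 0.43·0.0808087 + 0.37·0.0917837 + 0.2·0 = 0.0687077.
P(I | observation) = 0.0347477 / 0.0687077 = 0.505733.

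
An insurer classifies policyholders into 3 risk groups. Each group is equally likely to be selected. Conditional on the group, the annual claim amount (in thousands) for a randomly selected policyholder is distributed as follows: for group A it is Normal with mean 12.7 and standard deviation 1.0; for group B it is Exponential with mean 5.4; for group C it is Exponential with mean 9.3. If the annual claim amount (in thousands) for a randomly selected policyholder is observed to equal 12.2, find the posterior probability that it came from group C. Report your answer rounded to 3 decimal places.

0.072

Likelihoods f(12.2 | ·): A: 0.352065; B: 0.0193385; C: 0.0289599.
Posterior ∝ prior × likelihood. Numerator for C: 0.333333·0.0289599 = 0.00965331.
Normalizing constant: 0.333333·0.352065 + 0.333333·0.0193385 + 0.333333·0.0289599 = 0.133455.
P(C | observation) = 0.00965331 / 0.133455 = 0.072334.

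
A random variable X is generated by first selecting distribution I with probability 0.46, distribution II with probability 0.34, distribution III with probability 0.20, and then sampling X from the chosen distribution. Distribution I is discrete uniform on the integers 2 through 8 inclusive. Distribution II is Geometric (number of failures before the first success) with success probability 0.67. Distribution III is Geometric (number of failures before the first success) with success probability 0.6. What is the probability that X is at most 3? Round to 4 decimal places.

0.6623

Conditional on each component, P(X ≤ 3): I: 0.285714; II: 0.988141; III: 0.9744.
By total probability, P(X ≤ 3) = 0.46·0.285714 + 0.34·0.988141 + 0.2·0.9744 = 0.662276.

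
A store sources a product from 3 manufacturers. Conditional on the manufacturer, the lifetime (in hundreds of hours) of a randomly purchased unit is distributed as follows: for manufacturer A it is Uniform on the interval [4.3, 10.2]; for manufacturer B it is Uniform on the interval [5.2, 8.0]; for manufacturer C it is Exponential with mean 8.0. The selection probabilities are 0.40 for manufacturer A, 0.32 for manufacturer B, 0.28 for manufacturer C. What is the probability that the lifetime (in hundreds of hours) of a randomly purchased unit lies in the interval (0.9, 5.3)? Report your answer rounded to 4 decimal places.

0.1851

Conditional on each manufacturer, P(0.9 < X < 5.3): A: 0.169492; B: 0.0357143; C: 0.378037.
By total probability, P(0.9 < X < 5.3) = 0.4·0.169492 + 0.32·0.0357143 + 0.28·0.378037 = 0.185075.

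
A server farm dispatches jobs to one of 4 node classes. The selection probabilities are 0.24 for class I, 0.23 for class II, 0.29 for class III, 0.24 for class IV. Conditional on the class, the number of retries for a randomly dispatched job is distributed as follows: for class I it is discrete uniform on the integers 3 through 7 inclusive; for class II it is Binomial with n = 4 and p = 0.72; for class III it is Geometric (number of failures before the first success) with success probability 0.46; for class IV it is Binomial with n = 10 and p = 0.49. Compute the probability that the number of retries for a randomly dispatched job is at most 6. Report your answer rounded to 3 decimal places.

0.911

Conditional on each class, P(X ≤ 6): I: 0.8; II: 1; III: 0.986611; IV: 0.844039.
By total probability, P(X ≤ 6) = 0.24·0.8 + 0.23·1 + 0.29·0.986611 + 0.24·0.844039 = 0.910687.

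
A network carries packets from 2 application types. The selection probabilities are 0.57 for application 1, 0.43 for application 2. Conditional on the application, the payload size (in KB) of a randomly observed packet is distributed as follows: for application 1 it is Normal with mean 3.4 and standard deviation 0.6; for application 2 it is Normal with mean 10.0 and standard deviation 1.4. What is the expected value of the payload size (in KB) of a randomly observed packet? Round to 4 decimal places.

Component means — 1: 3.4; 2: 10.
E[X] = 0.57·3.4 + 0.43·10 = 6.238.

6.2380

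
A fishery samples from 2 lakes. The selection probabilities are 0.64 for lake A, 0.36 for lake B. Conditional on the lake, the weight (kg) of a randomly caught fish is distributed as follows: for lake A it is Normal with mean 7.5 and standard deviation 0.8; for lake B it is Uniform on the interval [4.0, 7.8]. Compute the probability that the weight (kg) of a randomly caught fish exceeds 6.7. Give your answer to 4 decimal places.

Conditional on each lake, P(X > 6.7): A: 0.841345; B: 0.289474.
By total probability, P(X > 6.7) = 0.64·0.841345 + 0.36·0.289474 = 0.642671.

0.6427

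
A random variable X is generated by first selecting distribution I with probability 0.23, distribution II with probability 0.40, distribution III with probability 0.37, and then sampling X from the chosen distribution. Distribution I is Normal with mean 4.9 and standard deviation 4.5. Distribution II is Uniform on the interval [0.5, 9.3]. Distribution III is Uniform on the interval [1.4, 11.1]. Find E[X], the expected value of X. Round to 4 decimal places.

Component means — I: 4.9; II: 4.9; III: 6.25.
E[X] = 0.23·4.9 + 0.4·4.9 + 0.37·6.25 = 5.3995.

5.3995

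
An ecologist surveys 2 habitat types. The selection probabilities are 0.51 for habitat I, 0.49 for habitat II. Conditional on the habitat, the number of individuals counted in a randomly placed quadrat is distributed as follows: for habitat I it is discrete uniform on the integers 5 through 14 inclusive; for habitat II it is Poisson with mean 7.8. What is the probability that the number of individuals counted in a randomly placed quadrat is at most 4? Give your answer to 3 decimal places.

0.055

Conditional on each habitat, P(X ≤ 4): I: 0; II: 0.11167.
By total probability, P(X ≤ 4) = 0.51·0 + 0.49·0.11167 = 0.0547182.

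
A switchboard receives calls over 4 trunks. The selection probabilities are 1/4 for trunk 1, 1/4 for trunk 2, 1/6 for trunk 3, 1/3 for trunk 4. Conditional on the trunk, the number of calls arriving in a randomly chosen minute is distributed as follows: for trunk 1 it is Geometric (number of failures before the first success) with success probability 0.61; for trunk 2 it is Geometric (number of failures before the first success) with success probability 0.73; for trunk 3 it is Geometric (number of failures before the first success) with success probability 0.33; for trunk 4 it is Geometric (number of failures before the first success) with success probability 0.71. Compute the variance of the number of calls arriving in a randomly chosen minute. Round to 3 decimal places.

Per component, 1: μ=0.639344, E[X²]=1.45687; 2: μ=0.369863, E[X²]=0.64346; 3: μ=2.0303, E[X²]=10.2746; 4: μ=0.408451, E[X²]=0.742115.
E[X] = 0.25·0.639344 + 0.25·0.369863 + 0.166667·2.0303 + 0.333333·0.408451 = 0.726836.
E[X²] = 0.25·1.45687 + 0.25·0.64346 + 0.166667·10.2746 + 0.333333·0.742115 = 2.48488.
Var(X) = E[X²] − (E[X])² = 2.48488 − 0.52829 = 1.95659.

1.957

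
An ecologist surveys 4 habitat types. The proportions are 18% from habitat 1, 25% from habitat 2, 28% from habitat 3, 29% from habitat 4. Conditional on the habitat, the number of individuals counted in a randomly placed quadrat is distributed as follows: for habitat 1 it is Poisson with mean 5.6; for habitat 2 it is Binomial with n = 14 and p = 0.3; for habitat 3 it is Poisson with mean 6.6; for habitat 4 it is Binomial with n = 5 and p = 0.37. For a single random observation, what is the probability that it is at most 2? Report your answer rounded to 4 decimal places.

0.2788

Conditional on each habitat, P(X ≤ 2): 1: 0.0823884; 2: 0.160836; 3: 0.0399676; 4: 0.732988.
By total probability, P(X ≤ 2) = 0.18·0.0823884 + 0.25·0.160836 + 0.28·0.0399676 + 0.29·0.732988 = 0.278796.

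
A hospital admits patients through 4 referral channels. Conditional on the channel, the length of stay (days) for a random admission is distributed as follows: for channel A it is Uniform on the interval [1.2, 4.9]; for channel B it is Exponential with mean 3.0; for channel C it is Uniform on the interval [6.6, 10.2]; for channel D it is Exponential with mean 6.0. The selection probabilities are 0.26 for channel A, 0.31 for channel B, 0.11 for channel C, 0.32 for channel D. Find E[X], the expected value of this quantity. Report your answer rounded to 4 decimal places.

Component means — A: 3.05; B: 3; C: 8.4; D: 6.
E[X] = 0.26·3.05 + 0.31·3 + 0.11·8.4 + 0.32·6 = 4.567.

4.5670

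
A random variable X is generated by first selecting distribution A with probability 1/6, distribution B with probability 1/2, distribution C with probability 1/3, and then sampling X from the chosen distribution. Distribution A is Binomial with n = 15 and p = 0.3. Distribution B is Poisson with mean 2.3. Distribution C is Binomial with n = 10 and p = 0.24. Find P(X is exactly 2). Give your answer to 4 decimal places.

0.2440

Conditional on each component, P(X = 2): A: 0.0915601; B: 0.265185; C: 0.288499.
By total probability, P(X = 2) = 0.166667·0.0915601 + 0.5·0.265185 + 0.333333·0.288499 = 0.244019.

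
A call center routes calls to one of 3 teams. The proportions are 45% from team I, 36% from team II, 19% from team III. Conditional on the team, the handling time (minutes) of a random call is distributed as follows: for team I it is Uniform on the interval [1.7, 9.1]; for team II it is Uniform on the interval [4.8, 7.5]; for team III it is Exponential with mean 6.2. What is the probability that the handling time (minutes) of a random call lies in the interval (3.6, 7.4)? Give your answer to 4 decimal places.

Conditional on each team, P(3.6 < X < 7.4): I: 0.513514; II: 0.962963; III: 0.256394.
By total probability, P(3.6 < X < 7.4) = 0.45·0.513514 + 0.36·0.962963 + 0.19·0.256394 = 0.626463.

0.6265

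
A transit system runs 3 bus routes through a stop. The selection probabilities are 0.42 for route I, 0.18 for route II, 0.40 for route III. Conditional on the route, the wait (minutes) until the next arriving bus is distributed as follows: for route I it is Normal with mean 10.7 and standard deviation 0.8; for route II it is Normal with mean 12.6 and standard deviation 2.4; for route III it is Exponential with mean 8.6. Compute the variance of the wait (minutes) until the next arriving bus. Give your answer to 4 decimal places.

33.0554

Per component, I: μ=10.7, E[X²]=115.13; II: μ=12.6, E[X²]=164.52; III: μ=8.6, E[X²]=147.92.
E[X] = 0.42·10.7 + 0.18·12.6 + 0.4·8.6 = 10.202.
E[X²] = 0.42·115.13 + 0.18·164.52 + 0.4·147.92 = 137.136.
Var(X) = E[X²] − (E[X])² = 137.136 − 104.081 = 33.0554.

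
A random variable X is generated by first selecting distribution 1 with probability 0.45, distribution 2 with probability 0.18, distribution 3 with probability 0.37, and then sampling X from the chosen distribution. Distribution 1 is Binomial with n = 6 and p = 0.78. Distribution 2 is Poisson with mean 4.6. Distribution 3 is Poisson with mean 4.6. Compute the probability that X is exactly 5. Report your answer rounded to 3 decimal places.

0.266

Conditional on each component, P(X = 5): 1: 0.381107; 2: 0.172526; 3: 0.172526.
By total probability, P(X = 5) = 0.45·0.381107 + 0.18·0.172526 + 0.37·0.172526 = 0.266387.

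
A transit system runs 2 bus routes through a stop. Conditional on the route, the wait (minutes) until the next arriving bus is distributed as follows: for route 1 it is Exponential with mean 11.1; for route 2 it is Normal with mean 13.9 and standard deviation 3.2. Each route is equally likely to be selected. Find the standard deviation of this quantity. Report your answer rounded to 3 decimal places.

Per component, 1: μ=11.1, E[X²]=246.42; 2: μ=13.9, E[X²]=203.45.
E[X] = 0.5·11.1 + 0.5·13.9 = 12.5.
E[X²] = 0.5·246.42 + 0.5·203.45 = 224.935.
Var(X) = E[X²] − (E[X])² = 224.935 − 156.25 = 68.685.
SD(X) = √68.685 = 8.28764.

8.288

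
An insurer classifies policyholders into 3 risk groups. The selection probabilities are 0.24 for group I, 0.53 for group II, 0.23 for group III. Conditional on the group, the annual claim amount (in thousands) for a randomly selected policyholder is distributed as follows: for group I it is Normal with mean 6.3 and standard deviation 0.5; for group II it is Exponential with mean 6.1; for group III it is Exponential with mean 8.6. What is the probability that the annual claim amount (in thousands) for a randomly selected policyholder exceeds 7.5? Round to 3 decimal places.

Conditional on each group, P(X > 7.5): I: 0.00819754; II: 0.292436; III: 0.418076.
By total probability, P(X > 7.5) = 0.24·0.00819754 + 0.53·0.292436 + 0.23·0.418076 = 0.253116.

0.253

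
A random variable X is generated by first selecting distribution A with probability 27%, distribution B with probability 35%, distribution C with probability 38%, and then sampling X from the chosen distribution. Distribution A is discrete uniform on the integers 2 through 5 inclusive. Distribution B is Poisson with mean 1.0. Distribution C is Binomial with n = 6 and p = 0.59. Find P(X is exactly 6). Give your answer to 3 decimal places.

Conditional on each component, P(X = 6): A: 0; B: 0.000510944; C: 0.0421805.
By total probability, P(X = 6) = 0.27·0 + 0.35·0.000510944 + 0.38·0.0421805 = 0.0162074.

0.016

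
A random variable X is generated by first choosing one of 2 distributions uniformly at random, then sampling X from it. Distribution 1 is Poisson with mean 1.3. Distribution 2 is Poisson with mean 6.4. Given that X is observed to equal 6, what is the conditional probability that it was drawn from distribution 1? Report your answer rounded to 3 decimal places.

0.011

Likelihoods P(X=6 | ·): 1: 0.00182703; 2: 0.158585.
Posterior ∝ prior × likelihood. Numerator for 1: 0.5·0.00182703 = 0.000913513.
Normalizing constant: 0.5·0.00182703 + 0.5·0.158585 = 0.0802061.
P(1 | observation) = 0.000913513 / 0.0802061 = 0.0113896.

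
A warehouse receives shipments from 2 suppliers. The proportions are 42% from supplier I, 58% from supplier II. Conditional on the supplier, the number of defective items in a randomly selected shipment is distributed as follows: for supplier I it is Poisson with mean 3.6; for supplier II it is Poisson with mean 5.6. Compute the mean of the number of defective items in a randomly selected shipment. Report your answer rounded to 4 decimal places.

4.7600

Component means — I: 3.6; II: 5.6.
E[X] = 0.42·3.6 + 0.58·5.6 = 4.76.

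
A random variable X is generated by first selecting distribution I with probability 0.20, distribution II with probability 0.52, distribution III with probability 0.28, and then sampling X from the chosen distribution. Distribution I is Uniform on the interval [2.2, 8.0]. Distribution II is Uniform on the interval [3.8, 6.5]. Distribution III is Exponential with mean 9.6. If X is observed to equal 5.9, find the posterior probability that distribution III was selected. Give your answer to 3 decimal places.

Likelihoods f(5.9 | ·): I: 0.172414; II: 0.37037; III: 0.0563402.
Posterior ∝ prior × likelihood. Numerator for III: 0.28·0.0563402 = 0.0157753.
Normalizing constant: 0.2·0.172414 + 0.52·0.37037 + 0.28·0.0563402 = 0.242851.
P(III | observation) = 0.0157753 / 0.242851 = 0.0649587.

0.065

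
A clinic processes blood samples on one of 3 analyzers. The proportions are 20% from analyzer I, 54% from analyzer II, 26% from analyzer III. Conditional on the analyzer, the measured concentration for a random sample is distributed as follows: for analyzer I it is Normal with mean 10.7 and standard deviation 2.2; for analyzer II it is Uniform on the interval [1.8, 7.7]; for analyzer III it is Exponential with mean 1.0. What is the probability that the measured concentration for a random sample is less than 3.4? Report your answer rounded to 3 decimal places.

Conditional on each analyzer, P(X < 3.4): I: 0.000453027; II: 0.271186; III: 0.966627.
By total probability, P(X < 3.4) = 0.2·0.000453027 + 0.54·0.271186 + 0.26·0.966627 = 0.397854.

0.398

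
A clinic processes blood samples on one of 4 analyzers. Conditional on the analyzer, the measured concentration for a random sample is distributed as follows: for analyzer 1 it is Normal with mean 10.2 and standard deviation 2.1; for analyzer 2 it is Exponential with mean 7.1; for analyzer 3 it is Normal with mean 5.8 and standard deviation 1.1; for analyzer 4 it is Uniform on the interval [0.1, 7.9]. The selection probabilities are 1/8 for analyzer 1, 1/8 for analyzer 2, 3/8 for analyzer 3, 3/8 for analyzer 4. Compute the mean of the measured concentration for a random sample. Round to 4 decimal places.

5.8375

Component means — 1: 10.2; 2: 7.1; 3: 5.8; 4: 4.
E[X] = 0.125·10.2 + 0.125·7.1 + 0.375·5.8 + 0.375·4 = 5.8375.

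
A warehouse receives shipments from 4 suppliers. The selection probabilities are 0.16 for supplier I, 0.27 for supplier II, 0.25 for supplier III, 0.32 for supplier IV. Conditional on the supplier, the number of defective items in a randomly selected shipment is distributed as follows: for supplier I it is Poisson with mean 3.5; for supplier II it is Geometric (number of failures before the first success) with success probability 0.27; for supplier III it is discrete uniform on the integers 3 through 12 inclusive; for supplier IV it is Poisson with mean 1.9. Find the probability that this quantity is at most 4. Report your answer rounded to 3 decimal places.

0.686

Conditional on each supplier, P(X ≤ 4): I: 0.725445; II: 0.792693; III: 0.2; IV: 0.955919.
By total probability, P(X ≤ 4) = 0.16·0.725445 + 0.27·0.792693 + 0.25·0.2 + 0.32·0.955919 = 0.685992.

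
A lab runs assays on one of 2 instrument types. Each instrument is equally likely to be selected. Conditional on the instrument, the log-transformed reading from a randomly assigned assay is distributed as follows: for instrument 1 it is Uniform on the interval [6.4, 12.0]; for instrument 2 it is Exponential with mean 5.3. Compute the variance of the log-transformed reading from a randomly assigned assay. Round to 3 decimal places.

Per component, 1: μ=9.2, E[X²]=87.2533; 2: μ=5.3, E[X²]=56.18.
E[X] = 0.5·9.2 + 0.5·5.3 = 7.25.
E[X²] = 0.5·87.2533 + 0.5·56.18 = 71.7167.
Var(X) = E[X²] − (E[X])² = 71.7167 − 52.5625 = 19.1542.

19.154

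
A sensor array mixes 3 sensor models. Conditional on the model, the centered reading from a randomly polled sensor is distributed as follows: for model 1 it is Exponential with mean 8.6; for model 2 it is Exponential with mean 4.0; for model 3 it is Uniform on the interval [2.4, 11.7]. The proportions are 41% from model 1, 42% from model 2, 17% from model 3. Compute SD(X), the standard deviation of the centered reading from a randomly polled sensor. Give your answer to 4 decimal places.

Per component, 1: μ=8.6, E[X²]=147.92; 2: μ=4, E[X²]=32; 3: μ=7.05, E[X²]=56.91.
E[X] = 0.41·8.6 + 0.42·4 + 0.17·7.05 = 6.4045.
E[X²] = 0.41·147.92 + 0.42·32 + 0.17·56.91 = 83.7619.
Var(X) = E[X²] − (E[X])² = 83.7619 − 41.0176 = 42.7443.
SD(X) = √42.7443 = 6.53791.

6.5379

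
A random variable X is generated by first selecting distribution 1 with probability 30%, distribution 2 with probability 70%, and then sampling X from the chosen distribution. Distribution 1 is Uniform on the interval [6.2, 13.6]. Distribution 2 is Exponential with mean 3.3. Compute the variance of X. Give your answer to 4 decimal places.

Per component, 1: μ=9.9, E[X²]=102.573; 2: μ=3.3, E[X²]=21.78.
E[X] = 0.3·9.9 + 0.7·3.3 = 5.28.
E[X²] = 0.3·102.573 + 0.7·21.78 = 46.018.
Var(X) = E[X²] − (E[X])² = 46.018 − 27.8784 = 18.1396.

18.1396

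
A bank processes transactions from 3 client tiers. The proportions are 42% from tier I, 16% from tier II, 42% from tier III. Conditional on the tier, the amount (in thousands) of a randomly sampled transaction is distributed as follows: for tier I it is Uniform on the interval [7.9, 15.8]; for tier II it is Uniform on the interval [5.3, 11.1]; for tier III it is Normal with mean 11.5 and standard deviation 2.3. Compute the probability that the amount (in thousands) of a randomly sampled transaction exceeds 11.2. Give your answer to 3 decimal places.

Conditional on each tier, P(X > 11.2): I: 0.582278; II: 0; III: 0.551889.
By total probability, P(X > 11.2) = 0.42·0.582278 + 0.16·0 + 0.42·0.551889 = 0.47635.

0.476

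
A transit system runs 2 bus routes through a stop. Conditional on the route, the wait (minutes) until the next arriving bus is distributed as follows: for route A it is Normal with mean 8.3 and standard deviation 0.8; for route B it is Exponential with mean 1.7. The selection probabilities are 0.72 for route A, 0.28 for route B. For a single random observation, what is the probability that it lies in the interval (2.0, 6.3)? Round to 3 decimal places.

0.084

Conditional on each route, P(2.0 < X < 6.3): A: 0.00620967; B: 0.283787.
By total probability, P(2.0 < X < 6.3) = 0.72·0.00620967 + 0.28·0.283787 = 0.0839312.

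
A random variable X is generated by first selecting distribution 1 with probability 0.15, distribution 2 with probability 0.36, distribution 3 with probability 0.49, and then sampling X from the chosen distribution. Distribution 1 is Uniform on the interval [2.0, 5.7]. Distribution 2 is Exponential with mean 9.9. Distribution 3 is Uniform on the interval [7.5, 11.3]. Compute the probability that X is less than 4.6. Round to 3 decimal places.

0.239

Conditional on each component, P(X < 4.6): 1: 0.702703; 2: 0.371643; 3: 0.
By total probability, P(X < 4.6) = 0.15·0.702703 + 0.36·0.371643 + 0.49·0 = 0.239197.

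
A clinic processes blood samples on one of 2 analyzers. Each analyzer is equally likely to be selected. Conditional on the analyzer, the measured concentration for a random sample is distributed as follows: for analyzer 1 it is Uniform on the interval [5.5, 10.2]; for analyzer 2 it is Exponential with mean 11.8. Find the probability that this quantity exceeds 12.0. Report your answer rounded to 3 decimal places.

Conditional on each analyzer, P(X > 12.0): 1: 0; 2: 0.361697.
By total probability, P(X > 12.0) = 0.5·0 + 0.5·0.361697 = 0.180848.

0.181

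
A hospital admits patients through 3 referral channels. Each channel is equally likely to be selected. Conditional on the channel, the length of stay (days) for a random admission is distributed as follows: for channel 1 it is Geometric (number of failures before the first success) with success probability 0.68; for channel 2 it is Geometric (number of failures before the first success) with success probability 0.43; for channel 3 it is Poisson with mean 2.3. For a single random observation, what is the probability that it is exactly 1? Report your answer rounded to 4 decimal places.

0.2311

Conditional on each channel, P(X = 1): 1: 0.2176; 2: 0.2451; 3: 0.230595.
By total probability, P(X = 1) = 0.333333·0.2176 + 0.333333·0.2451 + 0.333333·0.230595 = 0.231098.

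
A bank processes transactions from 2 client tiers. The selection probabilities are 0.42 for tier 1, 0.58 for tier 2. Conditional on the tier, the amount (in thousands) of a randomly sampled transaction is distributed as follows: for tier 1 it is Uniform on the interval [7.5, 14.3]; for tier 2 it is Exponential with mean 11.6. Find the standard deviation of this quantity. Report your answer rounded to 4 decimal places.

Per component, 1: μ=10.9, E[X²]=122.663; 2: μ=11.6, E[X²]=269.12.
E[X] = 0.42·10.9 + 0.58·11.6 = 11.306.
E[X²] = 0.42·122.663 + 0.58·269.12 = 207.608.
Var(X) = E[X²] − (E[X])² = 207.608 − 127.826 = 79.7826.
SD(X) = √79.7826 = 8.93211.

8.9321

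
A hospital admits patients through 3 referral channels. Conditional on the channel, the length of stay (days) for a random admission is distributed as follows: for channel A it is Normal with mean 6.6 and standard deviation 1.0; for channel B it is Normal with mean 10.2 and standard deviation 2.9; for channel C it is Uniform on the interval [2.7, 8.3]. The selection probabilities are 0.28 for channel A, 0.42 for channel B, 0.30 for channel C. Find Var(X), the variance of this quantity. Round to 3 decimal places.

9.005

Per component, A: μ=6.6, E[X²]=44.56; B: μ=10.2, E[X²]=112.45; C: μ=5.5, E[X²]=32.8633.
E[X] = 0.28·6.6 + 0.42·10.2 + 0.3·5.5 = 7.782.
E[X²] = 0.28·44.56 + 0.42·112.45 + 0.3·32.8633 = 69.5648.
Var(X) = E[X²] − (E[X])² = 69.5648 − 60.5595 = 9.00528.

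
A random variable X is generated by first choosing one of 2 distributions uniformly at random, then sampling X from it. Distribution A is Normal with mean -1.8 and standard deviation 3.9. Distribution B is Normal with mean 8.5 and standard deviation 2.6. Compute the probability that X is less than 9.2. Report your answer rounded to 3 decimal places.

0.802

Conditional on each component, P(X < 9.2): A: 0.997603; B: 0.606124.
By total probability, P(X < 9.2) = 0.5·0.997603 + 0.5·0.606124 = 0.801863.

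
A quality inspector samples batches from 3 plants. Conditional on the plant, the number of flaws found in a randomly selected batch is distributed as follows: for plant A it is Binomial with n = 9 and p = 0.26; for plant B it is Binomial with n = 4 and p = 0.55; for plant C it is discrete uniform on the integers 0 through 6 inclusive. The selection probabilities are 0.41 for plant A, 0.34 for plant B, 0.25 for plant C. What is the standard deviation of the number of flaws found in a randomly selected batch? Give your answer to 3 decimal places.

1.466

Per component, A: μ=2.34, E[X²]=7.2072; B: μ=2.2, E[X²]=5.83; C: μ=3, E[X²]=13.
E[X] = 0.41·2.34 + 0.34·2.2 + 0.25·3 = 2.4574.
E[X²] = 0.41·7.2072 + 0.34·5.83 + 0.25·13 = 8.18715.
Var(X) = E[X²] − (E[X])² = 8.18715 − 6.03881 = 2.14834.
SD(X) = √2.14834 = 1.46572.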